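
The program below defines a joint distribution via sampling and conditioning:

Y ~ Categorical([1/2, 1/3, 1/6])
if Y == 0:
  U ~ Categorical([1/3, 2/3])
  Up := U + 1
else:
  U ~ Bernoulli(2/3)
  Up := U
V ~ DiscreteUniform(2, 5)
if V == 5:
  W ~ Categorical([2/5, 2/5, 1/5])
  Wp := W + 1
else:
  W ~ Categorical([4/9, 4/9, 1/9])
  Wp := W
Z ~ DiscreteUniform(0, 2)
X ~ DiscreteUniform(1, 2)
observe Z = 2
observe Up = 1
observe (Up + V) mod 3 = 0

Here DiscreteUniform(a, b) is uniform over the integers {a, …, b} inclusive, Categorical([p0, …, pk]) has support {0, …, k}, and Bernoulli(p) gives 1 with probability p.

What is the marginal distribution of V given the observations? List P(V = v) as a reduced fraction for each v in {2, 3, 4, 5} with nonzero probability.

Enumerate traces; 36 have nonzero weight after conditioning:
  (Y=0, U=0, V=2, W=0, Z=2, X=1) weight 1/324
  (Y=0, U=0, V=2, W=0, Z=2, X=2) weight 1/324
  (Y=0, U=0, V=2, W=1, Z=2, X=1) weight 1/324
  (Y=0, U=0, V=2, W=1, Z=2, X=2) weight 1/324
  (Y=0, U=0, V=2, W=2, Z=2, X=1) weight 1/1296
  (Y=0, U=0, V=2, W=2, Z=2, X=2) weight 1/1296
  (Y=0, U=0, V=5, W=0, Z=2, X=1) weight 1/360
  (Y=0, U=0, V=5, W=0, Z=2, X=2) weight 1/360
  … 28 more
Group by V:
  weight(V=2) = 1/24
  weight(V=5) = 1/24
Total weight = 1/24 + 1/24 = 1/12
P(V=2 | obs) = 1/24 / 1/12 = 1/2
P(V=5 | obs) = 1/24 / 1/12 = 1/2

P(V=2) = 1/2, P(V=5) = 1/2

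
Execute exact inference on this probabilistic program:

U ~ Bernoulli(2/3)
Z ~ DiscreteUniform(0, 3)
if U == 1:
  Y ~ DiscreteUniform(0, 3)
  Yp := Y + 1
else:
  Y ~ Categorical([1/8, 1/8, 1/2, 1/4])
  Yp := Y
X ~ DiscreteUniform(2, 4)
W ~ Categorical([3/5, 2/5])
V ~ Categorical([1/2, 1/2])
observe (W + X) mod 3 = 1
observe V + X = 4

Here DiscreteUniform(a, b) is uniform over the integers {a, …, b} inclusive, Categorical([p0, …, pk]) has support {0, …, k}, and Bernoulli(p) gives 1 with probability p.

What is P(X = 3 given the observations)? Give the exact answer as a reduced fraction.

Enumerate traces; 64 have nonzero weight after conditioning:
  (U=0, Z=0, Y=0, X=3, W=1, V=1) weight 1/1440
  (U=0, Z=0, Y=0, X=4, W=0, V=0) weight 1/960
  (U=0, Z=0, Y=1, X=3, W=1, V=1) weight 1/1440
  (U=0, Z=0, Y=1, X=4, W=0, V=0) weight 1/960
  (U=0, Z=0, Y=2, X=3, W=1, V=1) weight 1/360
  (U=0, Z=0, Y=2, X=4, W=0, V=0) weight 1/240
  (U=0, Z=0, Y=3, X=3, W=1, V=1) weight 1/720
  (U=0, Z=0, Y=3, X=4, W=0, V=0) weight 1/480
  … 56 more
Group by X:
  weight(X=3) = 1/15
  weight(X=4) = 1/10
Total weight = 1/15 + 1/10 = 1/6
P(X=3 | obs) = 1/15 / 1/6 = 2/5
P(X=4 | obs) = 1/10 / 1/6 = 3/5

P(X = 3 | obs) = 2/5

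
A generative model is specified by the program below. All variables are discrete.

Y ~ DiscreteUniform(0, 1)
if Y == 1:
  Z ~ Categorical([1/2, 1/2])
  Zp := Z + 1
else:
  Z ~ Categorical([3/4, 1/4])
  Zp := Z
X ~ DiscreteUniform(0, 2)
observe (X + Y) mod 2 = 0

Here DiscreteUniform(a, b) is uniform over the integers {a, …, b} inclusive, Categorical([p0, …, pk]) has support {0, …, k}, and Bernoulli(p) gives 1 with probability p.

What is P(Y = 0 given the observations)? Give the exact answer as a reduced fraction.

P(Y = 0 | obs) = 2/3

Enumerate traces; 6 have nonzero weight after conditioning:
  (Y=0, Z=0, X=0) weight 1/8
  (Y=0, Z=0, X=2) weight 1/8
  (Y=0, Z=1, X=0) weight 1/24
  (Y=0, Z=1, X=2) weight 1/24
  (Y=1, Z=0, X=1) weight 1/12
  (Y=1, Z=1, X=1) weight 1/12
Group by Y:
  weight(Y=0) = 1/3
  weight(Y=1) = 1/6
Total weight = 1/3 + 1/6 = 1/2
P(Y=0 | obs) = 1/3 / 1/2 = 2/3
P(Y=1 | obs) = 1/6 / 1/2 = 1/3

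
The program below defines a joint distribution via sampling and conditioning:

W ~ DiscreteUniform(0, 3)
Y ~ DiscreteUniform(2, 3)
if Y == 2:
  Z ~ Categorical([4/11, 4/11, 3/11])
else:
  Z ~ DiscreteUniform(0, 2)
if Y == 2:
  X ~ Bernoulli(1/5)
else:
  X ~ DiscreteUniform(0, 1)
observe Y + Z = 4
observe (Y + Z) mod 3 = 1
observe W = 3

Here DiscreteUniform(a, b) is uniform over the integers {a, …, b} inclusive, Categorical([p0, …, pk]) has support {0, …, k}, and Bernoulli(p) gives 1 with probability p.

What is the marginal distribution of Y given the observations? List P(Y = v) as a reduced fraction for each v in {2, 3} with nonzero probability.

Enumerate traces; 4 have nonzero weight after conditioning:
  (W=3, Y=2, Z=2, X=0) weight 3/110
  (W=3, Y=2, Z=2, X=1) weight 3/440
  (W=3, Y=3, Z=1, X=0) weight 1/48
  (W=3, Y=3, Z=1, X=1) weight 1/48
Group by Y:
  weight(Y=2) = 3/88
  weight(Y=3) = 1/24
Total weight = 3/88 + 1/24 = 5/66
P(Y=2 | obs) = 3/88 / 5/66 = 9/20
P(Y=3 | obs) = 1/24 / 5/66 = 11/20

P(Y=2) = 9/20, P(Y=3) = 11/20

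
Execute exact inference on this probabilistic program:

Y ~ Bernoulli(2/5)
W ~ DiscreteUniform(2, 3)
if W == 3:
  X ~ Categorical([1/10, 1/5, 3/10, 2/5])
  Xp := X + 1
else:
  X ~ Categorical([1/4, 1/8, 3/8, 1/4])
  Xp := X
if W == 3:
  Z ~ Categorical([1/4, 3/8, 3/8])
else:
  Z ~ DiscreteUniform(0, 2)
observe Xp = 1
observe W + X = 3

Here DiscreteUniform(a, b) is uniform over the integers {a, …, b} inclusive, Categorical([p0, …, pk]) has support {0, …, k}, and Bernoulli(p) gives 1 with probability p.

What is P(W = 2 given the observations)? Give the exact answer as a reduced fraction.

Enumerate traces; 12 have nonzero weight after conditioning:
  (Y=0, W=2, X=1, Z=0) weight 1/80
  (Y=0, W=2, X=1, Z=1) weight 1/80
  (Y=0, W=2, X=1, Z=2) weight 1/80
  (Y=0, W=3, X=0, Z=0) weight 3/400
  (Y=0, W=3, X=0, Z=1) weight 9/800
  (Y=0, W=3, X=0, Z=2) weight 9/800
  (Y=1, W=2, X=1, Z=0) weight 1/120
  (Y=1, W=2, X=1, Z=1) weight 1/120
  … 4 more
Group by W:
  weight(W=2) = 1/16
  weight(W=3) = 1/20
Total weight = 1/16 + 1/20 = 9/80
P(W=2 | obs) = 1/16 / 9/80 = 5/9
P(W=3 | obs) = 1/20 / 9/80 = 4/9

P(W = 2 | obs) = 5/9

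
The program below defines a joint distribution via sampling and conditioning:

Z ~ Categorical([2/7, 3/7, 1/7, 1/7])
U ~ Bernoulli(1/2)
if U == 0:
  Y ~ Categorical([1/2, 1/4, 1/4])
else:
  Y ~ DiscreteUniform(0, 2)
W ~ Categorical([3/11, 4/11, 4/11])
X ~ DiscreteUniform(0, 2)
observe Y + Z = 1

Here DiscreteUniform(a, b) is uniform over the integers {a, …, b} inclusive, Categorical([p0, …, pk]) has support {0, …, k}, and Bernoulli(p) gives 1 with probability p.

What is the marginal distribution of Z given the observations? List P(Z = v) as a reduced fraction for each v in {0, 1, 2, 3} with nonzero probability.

P(Z=0) = 7/22, P(Z=1) = 15/22

Enumerate traces; 36 have nonzero weight after conditioning:
  (Z=0, U=0, Y=1, W=0, X=0) weight 1/308
  (Z=0, U=0, Y=1, W=0, X=1) weight 1/308
  (Z=0, U=0, Y=1, W=0, X=2) weight 1/308
  (Z=0, U=0, Y=1, W=1, X=0) weight 1/231
  (Z=0, U=0, Y=1, W=1, X=1) weight 1/231
  (Z=0, U=0, Y=1, W=1, X=2) weight 1/231
  (Z=0, U=0, Y=1, W=2, X=0) weight 1/231
  (Z=0, U=0, Y=1, W=2, X=1) weight 1/231
  (Z=1, U=0, Y=0, W=0, X=0) weight 3/308
  … 27 more
Group by Z:
  weight(Z=0) = 1/12
  weight(Z=1) = 5/28
Total weight = 1/12 + 5/28 = 11/42
P(Z=0 | obs) = 1/12 / 11/42 = 7/22
P(Z=1 | obs) = 5/28 / 11/42 = 15/22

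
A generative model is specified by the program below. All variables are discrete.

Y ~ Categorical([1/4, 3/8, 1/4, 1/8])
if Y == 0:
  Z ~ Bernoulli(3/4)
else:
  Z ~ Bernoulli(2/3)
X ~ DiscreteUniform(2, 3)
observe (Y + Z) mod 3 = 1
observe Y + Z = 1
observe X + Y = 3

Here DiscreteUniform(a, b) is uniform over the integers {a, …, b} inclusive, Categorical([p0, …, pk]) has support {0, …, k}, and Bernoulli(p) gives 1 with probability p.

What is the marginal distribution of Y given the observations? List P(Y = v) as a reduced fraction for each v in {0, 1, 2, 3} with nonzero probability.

P(Y=0) = 3/5, P(Y=1) = 2/5

Enumerate traces; 2 have nonzero weight after conditioning:
  (Y=0, Z=1, X=3) weight 3/32
  (Y=1, Z=0, X=2) weight 1/16
Group by Y:
  weight(Y=0) = 3/32
  weight(Y=1) = 1/16
Total weight = 3/32 + 1/16 = 5/32
P(Y=0 | obs) = 3/32 / 5/32 = 3/5
P(Y=1 | obs) = 1/16 / 5/32 = 2/5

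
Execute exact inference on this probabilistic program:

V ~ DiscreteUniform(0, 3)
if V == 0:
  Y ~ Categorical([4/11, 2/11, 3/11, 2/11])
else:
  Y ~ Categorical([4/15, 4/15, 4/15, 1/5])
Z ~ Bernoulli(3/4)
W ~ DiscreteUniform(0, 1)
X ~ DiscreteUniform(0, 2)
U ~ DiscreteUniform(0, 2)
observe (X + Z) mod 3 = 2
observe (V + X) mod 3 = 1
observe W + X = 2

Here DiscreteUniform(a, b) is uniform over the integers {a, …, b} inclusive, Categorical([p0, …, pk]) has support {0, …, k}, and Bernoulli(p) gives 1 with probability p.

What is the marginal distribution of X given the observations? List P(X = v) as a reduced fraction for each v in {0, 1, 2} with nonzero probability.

P(X=1) = 6/7, P(X=2) = 1/7

Enumerate traces; 36 have nonzero weight after conditioning:
  (V=0, Y=0, Z=1, W=1, X=1, U=0) weight 1/264
  (V=0, Y=0, Z=1, W=1, X=1, U=1) weight 1/264
  (V=0, Y=0, Z=1, W=1, X=1, U=2) weight 1/264
  (V=0, Y=1, Z=1, W=1, X=1, U=0) weight 1/528
  (V=0, Y=1, Z=1, W=1, X=1, U=1) weight 1/528
  (V=0, Y=1, Z=1, W=1, X=1, U=2) weight 1/528
  (V=0, Y=2, Z=1, W=1, X=1, U=0) weight 1/352
  (V=0, Y=2, Z=1, W=1, X=1, U=1) weight 1/352
  (V=2, Y=0, Z=0, W=0, X=2, U=0) weight 1/1080
  … 27 more
Group by X:
  weight(X=1) = 1/16
  weight(X=2) = 1/96
Total weight = 1/16 + 1/96 = 7/96
P(X=1 | obs) = 1/16 / 7/96 = 6/7
P(X=2 | obs) = 1/96 / 7/96 = 1/7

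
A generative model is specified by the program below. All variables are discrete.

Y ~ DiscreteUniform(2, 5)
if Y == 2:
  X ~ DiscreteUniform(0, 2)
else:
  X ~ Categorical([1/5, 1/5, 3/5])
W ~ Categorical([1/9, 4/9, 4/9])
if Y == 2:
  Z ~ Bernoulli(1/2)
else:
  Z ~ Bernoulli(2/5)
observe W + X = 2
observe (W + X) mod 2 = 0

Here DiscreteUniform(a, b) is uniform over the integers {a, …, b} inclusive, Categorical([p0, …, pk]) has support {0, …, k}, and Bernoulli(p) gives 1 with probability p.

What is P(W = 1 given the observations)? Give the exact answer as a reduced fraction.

P(W = 1 | obs) = 7/18

Enumerate traces; 24 have nonzero weight after conditioning:
  (Y=2, X=0, W=2, Z=0) weight 1/54
  (Y=2, X=0, W=2, Z=1) weight 1/54
  (Y=2, X=1, W=1, Z=0) weight 1/54
  (Y=2, X=1, W=1, Z=1) weight 1/54
  (Y=2, X=2, W=0, Z=0) weight 1/216
  (Y=2, X=2, W=0, Z=1) weight 1/216
  (Y=3, X=0, W=2, Z=0) weight 1/75
  (Y=3, X=0, W=2, Z=1) weight 2/225
  … 16 more
Group by W:
  weight(W=0) = 8/135
  weight(W=1) = 14/135
  weight(W=2) = 14/135
Total weight = 8/135 + 14/135 + 14/135 = 4/15
P(W=0 | obs) = 8/135 / 4/15 = 2/9
P(W=1 | obs) = 14/135 / 4/15 = 7/18
P(W=2 | obs) = 14/135 / 4/15 = 7/18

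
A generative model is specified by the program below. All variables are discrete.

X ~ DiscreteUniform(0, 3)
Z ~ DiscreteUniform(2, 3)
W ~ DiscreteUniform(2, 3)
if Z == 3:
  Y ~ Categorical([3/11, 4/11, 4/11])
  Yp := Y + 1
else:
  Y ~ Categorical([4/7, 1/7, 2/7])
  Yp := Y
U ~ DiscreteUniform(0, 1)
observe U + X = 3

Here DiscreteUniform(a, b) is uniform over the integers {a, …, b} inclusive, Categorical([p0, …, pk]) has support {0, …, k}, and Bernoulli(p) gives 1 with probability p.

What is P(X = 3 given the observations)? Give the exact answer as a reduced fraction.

Enumerate traces; 24 have nonzero weight after conditioning:
  (X=2, Z=2, W=2, Y=0, U=1) weight 1/56
  (X=2, Z=2, W=2, Y=1, U=1) weight 1/224
  (X=2, Z=2, W=2, Y=2, U=1) weight 1/112
  (X=2, Z=2, W=3, Y=0, U=1) weight 1/56
  (X=2, Z=2, W=3, Y=1, U=1) weight 1/224
  (X=2, Z=2, W=3, Y=2, U=1) weight 1/112
  (X=2, Z=3, W=2, Y=0, U=1) weight 3/352
  (X=2, Z=3, W=2, Y=1, U=1) weight 1/88
  (X=3, Z=2, W=2, Y=0, U=0) weight 1/56
  … 15 more
Group by X:
  weight(X=2) = 1/8
  weight(X=3) = 1/8
Total weight = 1/8 + 1/8 = 1/4
P(X=2 | obs) = 1/8 / 1/4 = 1/2
P(X=3 | obs) = 1/8 / 1/4 = 1/2

P(X = 3 | obs) = 1/2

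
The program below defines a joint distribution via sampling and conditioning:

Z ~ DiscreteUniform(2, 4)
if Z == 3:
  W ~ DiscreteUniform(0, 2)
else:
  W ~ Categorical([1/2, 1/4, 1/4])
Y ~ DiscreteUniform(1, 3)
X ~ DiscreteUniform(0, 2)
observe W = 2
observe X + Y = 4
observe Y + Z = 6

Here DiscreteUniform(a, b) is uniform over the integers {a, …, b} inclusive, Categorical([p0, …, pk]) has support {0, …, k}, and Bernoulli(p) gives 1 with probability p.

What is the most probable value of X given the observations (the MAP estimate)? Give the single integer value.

Enumerate traces; 2 have nonzero weight after conditioning:
  (Z=3, W=2, Y=3, X=1) weight 1/81
  (Z=4, W=2, Y=2, X=2) weight 1/108
Group by X:
  weight(X=1) = 1/81
  weight(X=2) = 1/108
Total weight = 1/81 + 1/108 = 7/324
P(X=1 | obs) = 1/81 / 7/324 = 4/7
P(X=2 | obs) = 1/108 / 7/324 = 3/7
argmax = 1

argmax_v P(X = v | obs) = 1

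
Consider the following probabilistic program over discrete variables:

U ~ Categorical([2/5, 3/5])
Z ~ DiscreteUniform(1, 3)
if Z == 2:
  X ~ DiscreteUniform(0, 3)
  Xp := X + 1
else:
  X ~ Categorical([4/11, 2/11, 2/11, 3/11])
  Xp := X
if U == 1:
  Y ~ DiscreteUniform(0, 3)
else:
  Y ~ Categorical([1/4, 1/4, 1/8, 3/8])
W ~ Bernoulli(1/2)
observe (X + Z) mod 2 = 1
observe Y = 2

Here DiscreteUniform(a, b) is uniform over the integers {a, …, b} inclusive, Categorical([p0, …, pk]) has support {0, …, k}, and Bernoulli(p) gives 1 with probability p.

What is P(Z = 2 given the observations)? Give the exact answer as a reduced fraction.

Enumerate traces; 24 have nonzero weight after conditioning:
  (U=0, Z=1, X=0, Y=2, W=0) weight 1/330
  (U=0, Z=1, X=0, Y=2, W=1) weight 1/330
  (U=0, Z=1, X=2, Y=2, W=0) weight 1/660
  (U=0, Z=1, X=2, Y=2, W=1) weight 1/660
  (U=0, Z=2, X=1, Y=2, W=0) weight 1/480
  (U=0, Z=2, X=1, Y=2, W=1) weight 1/480
  (U=0, Z=2, X=3, Y=2, W=0) weight 1/480
  (U=0, Z=2, X=3, Y=2, W=1) weight 1/480
  (U=0, Z=3, X=0, Y=2, W=0) weight 1/330
  … 15 more
Group by Z:
  weight(Z=1) = 2/55
  weight(Z=2) = 1/30
  weight(Z=3) = 2/55
Total weight = 2/55 + 1/30 + 2/55 = 7/66
P(Z=1 | obs) = 2/55 / 7/66 = 12/35
P(Z=2 | obs) = 1/30 / 7/66 = 11/35
P(Z=3 | obs) = 2/55 / 7/66 = 12/35

P(Z = 2 | obs) = 11/35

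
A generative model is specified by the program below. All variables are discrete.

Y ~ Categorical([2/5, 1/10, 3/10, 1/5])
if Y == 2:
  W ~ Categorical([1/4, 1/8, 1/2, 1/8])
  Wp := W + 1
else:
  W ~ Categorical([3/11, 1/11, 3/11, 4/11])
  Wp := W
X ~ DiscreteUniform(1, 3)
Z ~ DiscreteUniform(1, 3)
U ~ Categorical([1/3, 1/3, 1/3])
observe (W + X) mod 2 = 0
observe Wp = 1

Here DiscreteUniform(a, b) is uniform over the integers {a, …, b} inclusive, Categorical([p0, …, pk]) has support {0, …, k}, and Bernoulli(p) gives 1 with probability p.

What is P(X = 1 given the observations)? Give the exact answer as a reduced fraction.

Enumerate traces; 63 have nonzero weight after conditioning:
  (Y=0, W=1, X=1, Z=1, U=0) weight 2/1485
  (Y=0, W=1, X=1, Z=1, U=1) weight 2/1485
  (Y=0, W=1, X=1, Z=1, U=2) weight 2/1485
  (Y=0, W=1, X=1, Z=2, U=0) weight 2/1485
  (Y=0, W=1, X=1, Z=2, U=1) weight 2/1485
  (Y=0, W=1, X=1, Z=2, U=2) weight 2/1485
  (Y=0, W=1, X=1, Z=3, U=0) weight 2/1485
  (Y=0, W=1, X=1, Z=3, U=1) weight 2/1485
  (Y=0, W=1, X=3, Z=1, U=0) weight 2/1485
  (Y=2, W=0, X=2, Z=1, U=0) weight 1/360
  … 53 more
Group by X:
  weight(X=1) = 7/330
  weight(X=2) = 1/40
  weight(X=3) = 7/330
Total weight = 7/330 + 1/40 + 7/330 = 89/1320
P(X=1 | obs) = 7/330 / 89/1320 = 28/89
P(X=2 | obs) = 1/40 / 89/1320 = 33/89
P(X=3 | obs) = 7/330 / 89/1320 = 28/89

P(X = 1 | obs) = 28/89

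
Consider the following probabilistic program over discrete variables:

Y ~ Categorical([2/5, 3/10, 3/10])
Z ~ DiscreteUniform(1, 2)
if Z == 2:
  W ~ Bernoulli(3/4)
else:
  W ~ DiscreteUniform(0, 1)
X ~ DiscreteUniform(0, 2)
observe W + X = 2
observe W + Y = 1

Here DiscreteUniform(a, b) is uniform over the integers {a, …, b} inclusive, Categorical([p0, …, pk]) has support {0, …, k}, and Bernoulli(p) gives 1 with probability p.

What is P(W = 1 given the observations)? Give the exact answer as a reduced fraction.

Enumerate traces; 4 have nonzero weight after conditioning:
  (Y=0, Z=1, W=1, X=1) weight 1/30
  (Y=0, Z=2, W=1, X=1) weight 1/20
  (Y=1, Z=1, W=0, X=2) weight 1/40
  (Y=1, Z=2, W=0, X=2) weight 1/80
Group by W:
  weight(W=0) = 3/80
  weight(W=1) = 1/12
Total weight = 3/80 + 1/12 = 29/240
P(W=0 | obs) = 3/80 / 29/240 = 9/29
P(W=1 | obs) = 1/12 / 29/240 = 20/29

P(W = 1 | obs) = 20/29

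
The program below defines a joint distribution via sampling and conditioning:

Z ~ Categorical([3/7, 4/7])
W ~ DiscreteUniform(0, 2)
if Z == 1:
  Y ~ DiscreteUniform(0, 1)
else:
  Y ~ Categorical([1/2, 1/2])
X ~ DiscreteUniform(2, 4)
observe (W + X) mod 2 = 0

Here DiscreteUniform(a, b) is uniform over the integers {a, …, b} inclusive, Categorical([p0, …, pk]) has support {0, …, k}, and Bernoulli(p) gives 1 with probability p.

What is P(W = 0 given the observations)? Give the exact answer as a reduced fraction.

Enumerate traces; 20 have nonzero weight after conditioning:
  (Z=0, W=0, Y=0, X=2) weight 1/42
  (Z=0, W=0, Y=0, X=4) weight 1/42
  (Z=0, W=0, Y=1, X=2) weight 1/42
  (Z=0, W=0, Y=1, X=4) weight 1/42
  (Z=0, W=1, Y=0, X=3) weight 1/42
  (Z=0, W=1, Y=1, X=3) weight 1/42
  (Z=0, W=2, Y=0, X=2) weight 1/42
  (Z=0, W=2, Y=0, X=4) weight 1/42
  … 12 more
Group by W:
  weight(W=0) = 2/9
  weight(W=1) = 1/9
  weight(W=2) = 2/9
Total weight = 2/9 + 1/9 + 2/9 = 5/9
P(W=0 | obs) = 2/9 / 5/9 = 2/5
P(W=1 | obs) = 1/9 / 5/9 = 1/5
P(W=2 | obs) = 2/9 / 5/9 = 2/5

P(W = 0 | obs) = 2/5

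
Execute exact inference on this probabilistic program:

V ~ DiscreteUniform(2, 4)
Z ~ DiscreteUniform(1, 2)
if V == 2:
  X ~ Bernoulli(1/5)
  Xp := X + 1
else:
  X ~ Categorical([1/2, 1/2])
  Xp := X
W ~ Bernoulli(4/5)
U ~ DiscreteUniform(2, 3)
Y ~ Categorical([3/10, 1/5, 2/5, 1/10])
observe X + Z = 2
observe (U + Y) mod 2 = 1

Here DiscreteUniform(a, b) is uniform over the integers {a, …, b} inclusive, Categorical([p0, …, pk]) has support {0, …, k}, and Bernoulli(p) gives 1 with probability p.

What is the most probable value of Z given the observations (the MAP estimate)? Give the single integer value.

Enumerate traces; 48 have nonzero weight after conditioning:
  (V=2, Z=1, X=1, W=0, U=2, Y=1) weight 1/1500
  (V=2, Z=1, X=1, W=0, U=2, Y=3) weight 1/3000
  (V=2, Z=1, X=1, W=0, U=3, Y=0) weight 1/1000
  (V=2, Z=1, X=1, W=0, U=3, Y=2) weight 1/750
  (V=2, Z=1, X=1, W=1, U=2, Y=1) weight 1/375
  (V=2, Z=1, X=1, W=1, U=2, Y=3) weight 1/750
  (V=2, Z=1, X=1, W=1, U=3, Y=0) weight 1/250
  (V=2, Z=1, X=1, W=1, U=3, Y=2) weight 2/375
  (V=2, Z=2, X=0, W=0, U=2, Y=1) weight 1/375
  … 39 more
Group by Z:
  weight(Z=1) = 1/10
  weight(Z=2) = 3/20
Total weight = 1/10 + 3/20 = 1/4
P(Z=1 | obs) = 1/10 / 1/4 = 2/5
P(Z=2 | obs) = 3/20 / 1/4 = 3/5
argmax = 2

argmax_v P(Z = v | obs) = 2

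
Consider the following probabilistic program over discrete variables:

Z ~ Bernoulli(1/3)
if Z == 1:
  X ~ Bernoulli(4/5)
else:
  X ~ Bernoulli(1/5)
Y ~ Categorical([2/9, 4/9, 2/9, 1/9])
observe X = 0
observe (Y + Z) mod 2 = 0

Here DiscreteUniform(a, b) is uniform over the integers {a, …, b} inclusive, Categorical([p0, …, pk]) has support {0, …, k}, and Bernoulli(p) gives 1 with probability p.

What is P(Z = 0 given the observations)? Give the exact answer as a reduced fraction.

Enumerate traces; 4 have nonzero weight after conditioning:
  (Z=0, X=0, Y=0) weight 16/135
  (Z=0, X=0, Y=2) weight 16/135
  (Z=1, X=0, Y=1) weight 4/135
  (Z=1, X=0, Y=3) weight 1/135
Group by Z:
  weight(Z=0) = 32/135
  weight(Z=1) = 1/27
Total weight = 32/135 + 1/27 = 37/135
P(Z=0 | obs) = 32/135 / 37/135 = 32/37
P(Z=1 | obs) = 1/27 / 37/135 = 5/37

P(Z = 0 | obs) = 32/37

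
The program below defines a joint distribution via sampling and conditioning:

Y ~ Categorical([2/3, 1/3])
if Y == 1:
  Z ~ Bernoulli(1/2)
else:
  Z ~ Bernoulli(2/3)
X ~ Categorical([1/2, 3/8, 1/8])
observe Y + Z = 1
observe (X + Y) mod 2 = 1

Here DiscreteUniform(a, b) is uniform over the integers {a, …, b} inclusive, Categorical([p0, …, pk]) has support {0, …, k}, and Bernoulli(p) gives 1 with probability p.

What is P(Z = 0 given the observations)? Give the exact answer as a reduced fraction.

Enumerate traces; 3 have nonzero weight after conditioning:
  (Y=0, Z=1, X=1) weight 1/6
  (Y=1, Z=0, X=0) weight 1/12
  (Y=1, Z=0, X=2) weight 1/48
Group by Z:
  weight(Z=0) = 5/48
  weight(Z=1) = 1/6
Total weight = 5/48 + 1/6 = 13/48
P(Z=0 | obs) = 5/48 / 13/48 = 5/13
P(Z=1 | obs) = 1/6 / 13/48 = 8/13

P(Z = 0 | obs) = 5/13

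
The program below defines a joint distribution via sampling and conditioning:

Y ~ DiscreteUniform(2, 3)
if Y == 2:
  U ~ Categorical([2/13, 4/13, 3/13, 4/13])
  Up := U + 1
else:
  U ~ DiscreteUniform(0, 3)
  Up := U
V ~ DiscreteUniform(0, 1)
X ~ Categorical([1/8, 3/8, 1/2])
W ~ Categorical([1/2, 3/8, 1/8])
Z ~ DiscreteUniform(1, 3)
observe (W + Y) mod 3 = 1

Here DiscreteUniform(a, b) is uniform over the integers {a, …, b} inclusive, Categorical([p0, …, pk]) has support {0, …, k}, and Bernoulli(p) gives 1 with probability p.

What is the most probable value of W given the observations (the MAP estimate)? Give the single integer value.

argmax_v P(W = v | obs) = 1

Enumerate traces; 144 have nonzero weight after conditioning:
  (Y=2, U=0, V=0, X=0, W=2, Z=1) weight 1/4992
  (Y=2, U=0, V=0, X=0, W=2, Z=2) weight 1/4992
  (Y=2, U=0, V=0, X=0, W=2, Z=3) weight 1/4992
  (Y=2, U=0, V=0, X=1, W=2, Z=1) weight 1/1664
  (Y=2, U=0, V=0, X=1, W=2, Z=2) weight 1/1664
  (Y=2, U=0, V=0, X=1, W=2, Z=3) weight 1/1664
  (Y=2, U=0, V=0, X=2, W=2, Z=1) weight 1/1248
  (Y=2, U=0, V=0, X=2, W=2, Z=2) weight 1/1248
  (Y=3, U=0, V=0, X=0, W=1, Z=1) weight 1/1024
  … 135 more
Group by W:
  weight(W=1) = 3/16
  weight(W=2) = 1/16
Total weight = 3/16 + 1/16 = 1/4
P(W=1 | obs) = 3/16 / 1/4 = 3/4
P(W=2 | obs) = 1/16 / 1/4 = 1/4
argmax = 1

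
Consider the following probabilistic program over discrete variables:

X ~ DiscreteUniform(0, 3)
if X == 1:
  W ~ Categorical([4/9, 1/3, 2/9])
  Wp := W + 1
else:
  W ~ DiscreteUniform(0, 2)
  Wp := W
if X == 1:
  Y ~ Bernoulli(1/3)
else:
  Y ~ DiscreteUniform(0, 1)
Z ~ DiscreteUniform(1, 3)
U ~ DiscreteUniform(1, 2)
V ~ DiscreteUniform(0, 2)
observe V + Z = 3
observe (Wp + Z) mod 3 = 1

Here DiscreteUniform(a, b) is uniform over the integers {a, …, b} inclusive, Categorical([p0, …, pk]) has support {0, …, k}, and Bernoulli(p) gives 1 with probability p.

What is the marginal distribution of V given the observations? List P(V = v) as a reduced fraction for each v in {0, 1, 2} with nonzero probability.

P(V=0) = 13/36, P(V=1) = 1/3, P(V=2) = 11/36

Enumerate traces; 48 have nonzero weight after conditioning:
  (X=0, W=0, Y=0, Z=1, U=1, V=2) weight 1/432
  (X=0, W=0, Y=0, Z=1, U=2, V=2) weight 1/432
  (X=0, W=0, Y=1, Z=1, U=1, V=2) weight 1/432
  (X=0, W=0, Y=1, Z=1, U=2, V=2) weight 1/432
  (X=0, W=1, Y=0, Z=3, U=1, V=0) weight 1/432
  (X=0, W=1, Y=0, Z=3, U=2, V=0) weight 1/432
  (X=0, W=1, Y=1, Z=3, U=1, V=0) weight 1/432
  (X=0, W=1, Y=1, Z=3, U=2, V=0) weight 1/432
  (X=0, W=2, Y=0, Z=2, U=1, V=1) weight 1/432
  … 39 more
Group by V:
  weight(V=0) = 13/324
  weight(V=1) = 1/27
  weight(V=2) = 11/324
Total weight = 13/324 + 1/27 + 11/324 = 1/9
P(V=0 | obs) = 13/324 / 1/9 = 13/36
P(V=1 | obs) = 1/27 / 1/9 = 1/3
P(V=2 | obs) = 11/324 / 1/9 = 11/36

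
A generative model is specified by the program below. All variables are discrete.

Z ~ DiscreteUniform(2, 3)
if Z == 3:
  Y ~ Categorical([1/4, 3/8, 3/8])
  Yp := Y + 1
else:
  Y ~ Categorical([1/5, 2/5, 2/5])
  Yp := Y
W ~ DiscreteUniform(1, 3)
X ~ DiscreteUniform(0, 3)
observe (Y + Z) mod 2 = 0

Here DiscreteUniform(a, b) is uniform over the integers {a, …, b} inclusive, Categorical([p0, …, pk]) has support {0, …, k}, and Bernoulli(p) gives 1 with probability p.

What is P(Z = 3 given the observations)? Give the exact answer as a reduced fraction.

P(Z = 3 | obs) = 5/13

Enumerate traces; 36 have nonzero weight after conditioning:
  (Z=2, Y=0, W=1, X=0) weight 1/120
  (Z=2, Y=0, W=1, X=1) weight 1/120
  (Z=2, Y=0, W=1, X=2) weight 1/120
  (Z=2, Y=0, W=1, X=3) weight 1/120
  (Z=2, Y=0, W=2, X=0) weight 1/120
  (Z=2, Y=0, W=2, X=1) weight 1/120
  (Z=2, Y=0, W=2, X=2) weight 1/120
  (Z=2, Y=0, W=2, X=3) weight 1/120
  (Z=3, Y=1, W=1, X=0) weight 1/64
  … 27 more
Group by Z:
  weight(Z=2) = 3/10
  weight(Z=3) = 3/16
Total weight = 3/10 + 3/16 = 39/80
P(Z=2 | obs) = 3/10 / 39/80 = 8/13
P(Z=3 | obs) = 3/16 / 39/80 = 5/13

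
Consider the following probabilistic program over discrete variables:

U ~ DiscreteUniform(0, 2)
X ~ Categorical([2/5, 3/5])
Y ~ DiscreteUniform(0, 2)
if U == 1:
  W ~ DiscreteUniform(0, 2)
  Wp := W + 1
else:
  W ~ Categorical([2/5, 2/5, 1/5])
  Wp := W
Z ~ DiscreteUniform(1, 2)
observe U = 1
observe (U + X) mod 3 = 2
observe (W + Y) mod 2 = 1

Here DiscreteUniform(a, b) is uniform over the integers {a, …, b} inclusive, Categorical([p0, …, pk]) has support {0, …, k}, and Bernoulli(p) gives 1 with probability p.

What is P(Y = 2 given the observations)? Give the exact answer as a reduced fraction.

Enumerate traces; 8 have nonzero weight after conditioning:
  (U=1, X=1, Y=0, W=1, Z=1) weight 1/90
  (U=1, X=1, Y=0, W=1, Z=2) weight 1/90
  (U=1, X=1, Y=1, W=0, Z=1) weight 1/90
  (U=1, X=1, Y=1, W=0, Z=2) weight 1/90
  (U=1, X=1, Y=1, W=2, Z=1) weight 1/90
  (U=1, X=1, Y=1, W=2, Z=2) weight 1/90
  (U=1, X=1, Y=2, W=1, Z=1) weight 1/90
  (U=1, X=1, Y=2, W=1, Z=2) weight 1/90
Group by Y:
  weight(Y=0) = 1/45
  weight(Y=1) = 2/45
  weight(Y=2) = 1/45
Total weight = 1/45 + 2/45 + 1/45 = 4/45
P(Y=0 | obs) = 1/45 / 4/45 = 1/4
P(Y=1 | obs) = 2/45 / 4/45 = 1/2
P(Y=2 | obs) = 1/45 / 4/45 = 1/4

P(Y = 2 | obs) = 1/4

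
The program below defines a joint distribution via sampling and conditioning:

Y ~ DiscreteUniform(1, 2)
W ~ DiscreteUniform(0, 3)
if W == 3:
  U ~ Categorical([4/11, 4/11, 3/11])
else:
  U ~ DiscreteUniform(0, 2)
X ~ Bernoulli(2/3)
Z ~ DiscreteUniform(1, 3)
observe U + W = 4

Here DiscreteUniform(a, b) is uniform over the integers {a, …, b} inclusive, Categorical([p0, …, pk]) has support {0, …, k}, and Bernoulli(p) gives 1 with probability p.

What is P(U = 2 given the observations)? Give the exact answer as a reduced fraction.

P(U = 2 | obs) = 11/23

Enumerate traces; 24 have nonzero weight after conditioning:
  (Y=1, W=2, U=2, X=0, Z=1) weight 1/216
  (Y=1, W=2, U=2, X=0, Z=2) weight 1/216
  (Y=1, W=2, U=2, X=0, Z=3) weight 1/216
  (Y=1, W=2, U=2, X=1, Z=1) weight 1/108
  (Y=1, W=2, U=2, X=1, Z=2) weight 1/108
  (Y=1, W=2, U=2, X=1, Z=3) weight 1/108
  (Y=1, W=3, U=1, X=0, Z=1) weight 1/198
  (Y=1, W=3, U=1, X=0, Z=2) weight 1/198
  … 16 more
Group by U:
  weight(U=1) = 1/11
  weight(U=2) = 1/12
Total weight = 1/11 + 1/12 = 23/132
P(U=1 | obs) = 1/11 / 23/132 = 12/23
P(U=2 | obs) = 1/12 / 23/132 = 11/23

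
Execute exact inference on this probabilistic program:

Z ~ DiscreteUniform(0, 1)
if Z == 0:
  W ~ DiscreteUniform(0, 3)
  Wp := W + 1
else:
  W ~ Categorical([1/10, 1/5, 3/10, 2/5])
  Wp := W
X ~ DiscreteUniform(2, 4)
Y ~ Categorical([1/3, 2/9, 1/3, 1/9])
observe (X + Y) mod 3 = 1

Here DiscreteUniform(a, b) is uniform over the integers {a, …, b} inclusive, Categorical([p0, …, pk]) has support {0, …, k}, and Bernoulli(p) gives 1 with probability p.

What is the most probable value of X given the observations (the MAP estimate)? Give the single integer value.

Enumerate traces; 32 have nonzero weight after conditioning:
  (Z=0, W=0, X=2, Y=2) weight 1/72
  (Z=0, W=0, X=3, Y=1) weight 1/108
  (Z=0, W=0, X=4, Y=0) weight 1/72
  (Z=0, W=0, X=4, Y=3) weight 1/216
  (Z=0, W=1, X=2, Y=2) weight 1/72
  (Z=0, W=1, X=3, Y=1) weight 1/108
  (Z=0, W=1, X=4, Y=0) weight 1/72
  (Z=0, W=1, X=4, Y=3) weight 1/216
  … 24 more
Group by X:
  weight(X=2) = 1/9
  weight(X=3) = 2/27
  weight(X=4) = 4/27
Total weight = 1/9 + 2/27 + 4/27 = 1/3
P(X=2 | obs) = 1/9 / 1/3 = 1/3
P(X=3 | obs) = 2/27 / 1/3 = 2/9
P(X=4 | obs) = 4/27 / 1/3 = 4/9
argmax = 4

argmax_v P(X = v | obs) = 4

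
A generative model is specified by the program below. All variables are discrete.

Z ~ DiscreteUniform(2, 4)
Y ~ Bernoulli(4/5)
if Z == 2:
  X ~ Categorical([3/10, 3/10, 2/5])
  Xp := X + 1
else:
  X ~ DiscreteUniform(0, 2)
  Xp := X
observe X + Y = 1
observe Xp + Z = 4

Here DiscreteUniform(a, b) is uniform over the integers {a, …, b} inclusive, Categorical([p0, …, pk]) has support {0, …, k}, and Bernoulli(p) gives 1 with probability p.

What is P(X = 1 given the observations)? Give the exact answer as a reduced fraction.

Enumerate traces; 3 have nonzero weight after conditioning:
  (Z=2, Y=0, X=1) weight 1/50
  (Z=3, Y=0, X=1) weight 1/45
  (Z=4, Y=1, X=0) weight 4/45
Group by X:
  weight(X=0) = 4/45
  weight(X=1) = 19/450
Total weight = 4/45 + 19/450 = 59/450
P(X=0 | obs) = 4/45 / 59/450 = 40/59
P(X=1 | obs) = 19/450 / 59/450 = 19/59

P(X = 1 | obs) = 19/59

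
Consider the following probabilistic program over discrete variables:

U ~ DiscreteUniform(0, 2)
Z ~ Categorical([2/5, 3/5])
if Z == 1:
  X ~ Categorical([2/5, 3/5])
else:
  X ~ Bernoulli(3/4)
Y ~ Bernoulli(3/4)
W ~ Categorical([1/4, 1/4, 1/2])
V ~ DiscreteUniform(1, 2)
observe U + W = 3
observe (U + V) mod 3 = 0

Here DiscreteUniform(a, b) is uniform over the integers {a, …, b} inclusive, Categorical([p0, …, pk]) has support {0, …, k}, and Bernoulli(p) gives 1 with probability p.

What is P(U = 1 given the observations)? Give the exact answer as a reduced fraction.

Enumerate traces; 16 have nonzero weight after conditioning:
  (U=1, Z=0, X=0, Y=0, W=2, V=2) weight 1/480
  (U=1, Z=0, X=0, Y=1, W=2, V=2) weight 1/160
  (U=1, Z=0, X=1, Y=0, W=2, V=2) weight 1/160
  (U=1, Z=0, X=1, Y=1, W=2, V=2) weight 3/160
  (U=1, Z=1, X=0, Y=0, W=2, V=2) weight 1/200
  (U=1, Z=1, X=0, Y=1, W=2, V=2) weight 3/200
  (U=1, Z=1, X=1, Y=0, W=2, V=2) weight 3/400
  (U=1, Z=1, X=1, Y=1, W=2, V=2) weight 9/400
  (U=2, Z=0, X=0, Y=0, W=1, V=1) weight 1/960
  … 7 more
Group by U:
  weight(U=1) = 1/12
  weight(U=2) = 1/24
Total weight = 1/12 + 1/24 = 1/8
P(U=1 | obs) = 1/12 / 1/8 = 2/3
P(U=2 | obs) = 1/24 / 1/8 = 1/3

P(U = 1 | obs) = 2/3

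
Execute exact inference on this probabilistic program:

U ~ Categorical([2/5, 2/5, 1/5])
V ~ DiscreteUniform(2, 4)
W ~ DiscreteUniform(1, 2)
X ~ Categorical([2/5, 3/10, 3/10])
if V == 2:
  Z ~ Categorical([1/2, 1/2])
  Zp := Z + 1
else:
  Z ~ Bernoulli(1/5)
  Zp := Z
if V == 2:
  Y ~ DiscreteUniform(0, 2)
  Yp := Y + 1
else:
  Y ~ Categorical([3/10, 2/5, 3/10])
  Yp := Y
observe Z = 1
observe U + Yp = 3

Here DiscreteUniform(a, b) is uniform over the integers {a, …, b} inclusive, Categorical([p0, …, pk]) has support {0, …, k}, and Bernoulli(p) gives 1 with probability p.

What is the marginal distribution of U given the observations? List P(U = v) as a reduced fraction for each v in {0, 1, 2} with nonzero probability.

P(U=0) = 10/37, P(U=1) = 86/185, P(U=2) = 49/185

Enumerate traces; 42 have nonzero weight after conditioning:
  (U=0, V=2, W=1, X=0, Z=1, Y=2) weight 1/225
  (U=0, V=2, W=1, X=1, Z=1, Y=2) weight 1/300
  (U=0, V=2, W=1, X=2, Z=1, Y=2) weight 1/300
  (U=0, V=2, W=2, X=0, Z=1, Y=2) weight 1/225
  (U=0, V=2, W=2, X=1, Z=1, Y=2) weight 1/300
  (U=0, V=2, W=2, X=2, Z=1, Y=2) weight 1/300
  (U=1, V=2, W=1, X=0, Z=1, Y=1) weight 1/225
  (U=1, V=2, W=1, X=1, Z=1, Y=1) weight 1/300
  (U=2, V=2, W=1, X=0, Z=1, Y=0) weight 1/450
  … 33 more
Group by U:
  weight(U=0) = 1/45
  weight(U=1) = 43/1125
  weight(U=2) = 49/2250
Total weight = 1/45 + 43/1125 + 49/2250 = 37/450
P(U=0 | obs) = 1/45 / 37/450 = 10/37
P(U=1 | obs) = 43/1125 / 37/450 = 86/185
P(U=2 | obs) = 49/2250 / 37/450 = 49/185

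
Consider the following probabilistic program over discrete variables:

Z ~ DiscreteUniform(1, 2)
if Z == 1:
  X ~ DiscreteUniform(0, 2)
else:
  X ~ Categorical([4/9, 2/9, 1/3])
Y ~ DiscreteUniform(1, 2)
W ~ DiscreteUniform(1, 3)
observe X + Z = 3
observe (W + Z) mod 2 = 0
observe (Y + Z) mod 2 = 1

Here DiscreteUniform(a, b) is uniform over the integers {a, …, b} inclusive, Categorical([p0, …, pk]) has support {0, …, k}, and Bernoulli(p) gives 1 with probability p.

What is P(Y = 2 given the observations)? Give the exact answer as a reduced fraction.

P(Y = 2 | obs) = 3/4

Enumerate traces; 3 have nonzero weight after conditioning:
  (Z=1, X=2, Y=2, W=1) weight 1/36
  (Z=1, X=2, Y=2, W=3) weight 1/36
  (Z=2, X=1, Y=1, W=2) weight 1/54
Group by Y:
  weight(Y=1) = 1/54
  weight(Y=2) = 1/18
Total weight = 1/54 + 1/18 = 2/27
P(Y=1 | obs) = 1/54 / 2/27 = 1/4
P(Y=2 | obs) = 1/18 / 2/27 = 3/4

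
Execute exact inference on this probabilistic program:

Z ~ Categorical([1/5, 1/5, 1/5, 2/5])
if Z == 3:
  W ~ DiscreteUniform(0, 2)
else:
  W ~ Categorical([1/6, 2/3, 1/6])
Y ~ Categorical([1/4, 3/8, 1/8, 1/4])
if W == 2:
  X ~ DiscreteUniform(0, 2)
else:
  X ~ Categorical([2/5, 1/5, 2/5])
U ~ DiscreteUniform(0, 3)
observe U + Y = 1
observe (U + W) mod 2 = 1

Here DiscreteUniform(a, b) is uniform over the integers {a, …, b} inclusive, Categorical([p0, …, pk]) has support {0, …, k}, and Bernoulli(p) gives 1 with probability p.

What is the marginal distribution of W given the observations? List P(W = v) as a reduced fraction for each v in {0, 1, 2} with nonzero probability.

Enumerate traces; 36 have nonzero weight after conditioning:
  (Z=0, W=0, Y=0, X=0, U=1) weight 1/1200
  (Z=0, W=0, Y=0, X=1, U=1) weight 1/2400
  (Z=0, W=0, Y=0, X=2, U=1) weight 1/1200
  (Z=0, W=1, Y=1, X=0, U=0) weight 1/200
  (Z=0, W=1, Y=1, X=1, U=0) weight 1/400
  (Z=0, W=1, Y=1, X=2, U=0) weight 1/200
  (Z=0, W=2, Y=0, X=0, U=1) weight 1/1440
  (Z=0, W=2, Y=0, X=1, U=1) weight 1/1440
  … 28 more
Group by W:
  weight(W=0) = 7/480
  weight(W=1) = 1/20
  weight(W=2) = 7/480
Total weight = 7/480 + 1/20 + 7/480 = 19/240
P(W=0 | obs) = 7/480 / 19/240 = 7/38
P(W=1 | obs) = 1/20 / 19/240 = 12/19
P(W=2 | obs) = 7/480 / 19/240 = 7/38

P(W=0) = 7/38, P(W=1) = 12/19, P(W=2) = 7/38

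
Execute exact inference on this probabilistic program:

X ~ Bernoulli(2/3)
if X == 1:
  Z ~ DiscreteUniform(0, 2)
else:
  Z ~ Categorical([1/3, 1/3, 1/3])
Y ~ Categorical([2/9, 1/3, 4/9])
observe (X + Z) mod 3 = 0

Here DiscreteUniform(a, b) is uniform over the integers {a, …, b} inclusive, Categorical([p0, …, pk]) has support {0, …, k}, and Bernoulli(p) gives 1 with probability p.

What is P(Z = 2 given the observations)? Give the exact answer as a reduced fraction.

Enumerate traces; 6 have nonzero weight after conditioning:
  (X=0, Z=0, Y=0) weight 2/81
  (X=0, Z=0, Y=1) weight 1/27
  (X=0, Z=0, Y=2) weight 4/81
  (X=1, Z=2, Y=0) weight 4/81
  (X=1, Z=2, Y=1) weight 2/27
  (X=1, Z=2, Y=2) weight 8/81
Group by Z:
  weight(Z=0) = 1/9
  weight(Z=2) = 2/9
Total weight = 1/9 + 2/9 = 1/3
P(Z=0 | obs) = 1/9 / 1/3 = 1/3
P(Z=2 | obs) = 2/9 / 1/3 = 2/3

P(Z = 2 | obs) = 2/3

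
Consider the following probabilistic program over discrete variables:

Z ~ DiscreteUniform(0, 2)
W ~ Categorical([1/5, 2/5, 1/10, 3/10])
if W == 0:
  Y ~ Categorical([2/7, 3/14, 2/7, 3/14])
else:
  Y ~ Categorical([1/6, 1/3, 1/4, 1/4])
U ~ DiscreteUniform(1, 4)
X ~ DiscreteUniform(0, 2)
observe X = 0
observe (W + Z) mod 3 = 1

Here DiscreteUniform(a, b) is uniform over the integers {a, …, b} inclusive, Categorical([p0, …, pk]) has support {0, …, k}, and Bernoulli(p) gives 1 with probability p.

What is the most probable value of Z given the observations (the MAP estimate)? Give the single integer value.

Enumerate traces; 64 have nonzero weight after conditioning:
  (Z=0, W=1, Y=0, U=1, X=0) weight 1/540
  (Z=0, W=1, Y=0, U=2, X=0) weight 1/540
  (Z=0, W=1, Y=0, U=3, X=0) weight 1/540
  (Z=0, W=1, Y=0, U=4, X=0) weight 1/540
  (Z=0, W=1, Y=1, U=1, X=0) weight 1/270
  (Z=0, W=1, Y=1, U=2, X=0) weight 1/270
  (Z=0, W=1, Y=1, U=3, X=0) weight 1/270
  (Z=0, W=1, Y=1, U=4, X=0) weight 1/270
  (Z=1, W=0, Y=0, U=1, X=0) weight 1/630
  (Z=2, W=2, Y=0, U=1, X=0) weight 1/2160
  … 54 more
Group by Z:
  weight(Z=0) = 2/45
  weight(Z=1) = 1/18
  weight(Z=2) = 1/90
Total weight = 2/45 + 1/18 + 1/90 = 1/9
P(Z=0 | obs) = 2/45 / 1/9 = 2/5
P(Z=1 | obs) = 1/18 / 1/9 = 1/2
P(Z=2 | obs) = 1/90 / 1/9 = 1/10
argmax = 1

argmax_v P(Z = v | obs) = 1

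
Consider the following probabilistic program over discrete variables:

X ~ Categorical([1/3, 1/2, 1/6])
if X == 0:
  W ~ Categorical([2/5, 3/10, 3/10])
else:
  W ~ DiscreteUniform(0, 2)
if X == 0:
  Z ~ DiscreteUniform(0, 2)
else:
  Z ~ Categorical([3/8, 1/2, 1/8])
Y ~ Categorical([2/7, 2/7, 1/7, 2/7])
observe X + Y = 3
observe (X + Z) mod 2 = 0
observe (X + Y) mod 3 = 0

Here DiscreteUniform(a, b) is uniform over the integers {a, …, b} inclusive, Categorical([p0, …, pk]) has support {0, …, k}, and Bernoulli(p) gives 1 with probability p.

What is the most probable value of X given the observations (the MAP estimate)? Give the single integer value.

Enumerate traces; 15 have nonzero weight after conditioning:
  (X=0, W=0, Z=0, Y=3) weight 4/315
  (X=0, W=0, Z=2, Y=3) weight 4/315
  (X=0, W=1, Z=0, Y=3) weight 1/105
  (X=0, W=1, Z=2, Y=3) weight 1/105
  (X=0, W=2, Z=0, Y=3) weight 1/105
  (X=0, W=2, Z=2, Y=3) weight 1/105
  (X=1, W=0, Z=1, Y=2) weight 1/84
  (X=1, W=1, Z=1, Y=2) weight 1/84
  (X=2, W=0, Z=0, Y=1) weight 1/168
  … 6 more
Group by X:
  weight(X=0) = 4/63
  weight(X=1) = 1/28
  weight(X=2) = 1/42
Total weight = 4/63 + 1/28 + 1/42 = 31/252
P(X=0 | obs) = 4/63 / 31/252 = 16/31
P(X=1 | obs) = 1/28 / 31/252 = 9/31
P(X=2 | obs) = 1/42 / 31/252 = 6/31
argmax = 0

argmax_v P(X = v | obs) = 0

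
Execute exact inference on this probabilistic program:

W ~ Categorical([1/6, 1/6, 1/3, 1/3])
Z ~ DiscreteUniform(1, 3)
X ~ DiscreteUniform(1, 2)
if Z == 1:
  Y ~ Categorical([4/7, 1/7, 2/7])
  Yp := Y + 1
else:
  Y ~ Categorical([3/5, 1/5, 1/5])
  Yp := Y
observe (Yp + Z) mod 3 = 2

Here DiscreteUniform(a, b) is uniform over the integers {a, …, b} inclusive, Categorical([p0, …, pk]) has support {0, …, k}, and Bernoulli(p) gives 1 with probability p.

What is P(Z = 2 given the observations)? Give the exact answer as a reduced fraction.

Enumerate traces; 24 have nonzero weight after conditioning:
  (W=0, Z=1, X=1, Y=0) weight 1/63
  (W=0, Z=1, X=2, Y=0) weight 1/63
  (W=0, Z=2, X=1, Y=0) weight 1/60
  (W=0, Z=2, X=2, Y=0) weight 1/60
  (W=0, Z=3, X=1, Y=2) weight 1/180
  (W=0, Z=3, X=2, Y=2) weight 1/180
  (W=1, Z=1, X=1, Y=0) weight 1/63
  (W=1, Z=1, X=2, Y=0) weight 1/63
  … 16 more
Group by Z:
  weight(Z=1) = 4/21
  weight(Z=2) = 1/5
  weight(Z=3) = 1/15
Total weight = 4/21 + 1/5 + 1/15 = 16/35
P(Z=1 | obs) = 4/21 / 16/35 = 5/12
P(Z=2 | obs) = 1/5 / 16/35 = 7/16
P(Z=3 | obs) = 1/15 / 16/35 = 7/48

P(Z = 2 | obs) = 7/16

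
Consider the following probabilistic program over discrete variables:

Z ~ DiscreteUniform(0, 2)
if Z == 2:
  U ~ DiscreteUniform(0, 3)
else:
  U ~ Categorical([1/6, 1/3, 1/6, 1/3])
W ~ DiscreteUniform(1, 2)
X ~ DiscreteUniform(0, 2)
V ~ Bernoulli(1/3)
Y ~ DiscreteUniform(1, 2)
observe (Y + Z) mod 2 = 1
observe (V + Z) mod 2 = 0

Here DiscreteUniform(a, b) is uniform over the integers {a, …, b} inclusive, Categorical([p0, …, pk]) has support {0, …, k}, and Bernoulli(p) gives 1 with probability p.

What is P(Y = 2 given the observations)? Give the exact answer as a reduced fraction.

Enumerate traces; 72 have nonzero weight after conditioning:
  (Z=0, U=0, W=1, X=0, V=0, Y=1) weight 1/324
  (Z=0, U=0, W=1, X=1, V=0, Y=1) weight 1/324
  (Z=0, U=0, W=1, X=2, V=0, Y=1) weight 1/324
  (Z=0, U=0, W=2, X=0, V=0, Y=1) weight 1/324
  (Z=0, U=0, W=2, X=1, V=0, Y=1) weight 1/324
  (Z=0, U=0, W=2, X=2, V=0, Y=1) weight 1/324
  (Z=0, U=1, W=1, X=0, V=0, Y=1) weight 1/162
  (Z=0, U=1, W=1, X=1, V=0, Y=1) weight 1/162
  (Z=1, U=0, W=1, X=0, V=1, Y=2) weight 1/648
  … 63 more
Group by Y:
  weight(Y=1) = 2/9
  weight(Y=2) = 1/18
Total weight = 2/9 + 1/18 = 5/18
P(Y=1 | obs) = 2/9 / 5/18 = 4/5
P(Y=2 | obs) = 1/18 / 5/18 = 1/5

P(Y = 2 | obs) = 1/5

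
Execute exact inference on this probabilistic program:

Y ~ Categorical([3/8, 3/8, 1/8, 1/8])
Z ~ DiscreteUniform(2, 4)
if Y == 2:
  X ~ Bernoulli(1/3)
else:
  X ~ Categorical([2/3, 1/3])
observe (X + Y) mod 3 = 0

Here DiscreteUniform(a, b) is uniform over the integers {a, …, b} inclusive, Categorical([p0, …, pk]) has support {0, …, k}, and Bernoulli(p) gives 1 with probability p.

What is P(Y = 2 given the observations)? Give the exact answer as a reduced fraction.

P(Y = 2 | obs) = 1/9

Enumerate traces; 9 have nonzero weight after conditioning:
  (Y=0, Z=2, X=0) weight 1/12
  (Y=0, Z=3, X=0) weight 1/12
  (Y=0, Z=4, X=0) weight 1/12
  (Y=2, Z=2, X=1) weight 1/72
  (Y=2, Z=3, X=1) weight 1/72
  (Y=2, Z=4, X=1) weight 1/72
  (Y=3, Z=2, X=0) weight 1/36
  (Y=3, Z=3, X=0) weight 1/36
  … 1 more
Group by Y:
  weight(Y=0) = 1/4
  weight(Y=2) = 1/24
  weight(Y=3) = 1/12
Total weight = 1/4 + 1/24 + 1/12 = 3/8
P(Y=0 | obs) = 1/4 / 3/8 = 2/3
P(Y=2 | obs) = 1/24 / 3/8 = 1/9
P(Y=3 | obs) = 1/12 / 3/8 = 2/9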